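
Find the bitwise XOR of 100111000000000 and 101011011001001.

XOR: 1 when bits differ
  100111000000000
^ 101011011001001
-----------------
  001100011001001
Decimal: 19968 ^ 22217 = 6345



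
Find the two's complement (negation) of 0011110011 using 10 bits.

Original: 0011110011
Step 1 - Invert all bits: 1100001100
Step 2 - Add 1: 1100001101
Verification: 0011110011 + 1100001101 = 10000000000; discarding the end carry (carry out of the top bit) leaves the 10-bit value 0000000000, as required for x + (-x)



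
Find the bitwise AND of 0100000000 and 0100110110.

AND: 1 only when both bits are 1
  0100000000
& 0100110110
------------
  0100000000
Decimal: 256 & 310 = 256



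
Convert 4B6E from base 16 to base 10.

Expand by place value (powers of 16):
Digit values: B = 11, E = 14
4B6E = 4 × 16^3 + 11 × 16^2 + 6 × 16^1 + 14 × 16^0
= 4 × 4096 + 11 × 256 + 6 × 16 + 14 × 1
= 16384 + 2816 + 96 + 14
= 19310



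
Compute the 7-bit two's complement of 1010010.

Original (sign bit 1, negative): 1010010
Step 1 - Invert all bits: 0101101
Step 2 - Add 1: 0101110
Verification: 1010010 + 0101110 = 10000000; discarding the end carry (carry out of the top bit) leaves the 7-bit value 0000000, as required for x + (-x)



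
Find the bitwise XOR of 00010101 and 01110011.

XOR: 1 when bits differ
  00010101
^ 01110011
----------
  01100110
Decimal: 21 ^ 115 = 102



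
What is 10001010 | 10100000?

OR: 1 when either bit is 1
  10001010
| 10100000
----------
  10101010
Decimal: 138 | 160 = 170



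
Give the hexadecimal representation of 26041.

Using repeated division by 16 (digits 10–15 are A–F):
26041 ÷ 16 = 1627 remainder 9
1627 ÷ 16 = 101 remainder 11 (B)
101 ÷ 16 = 6 remainder 5
6 ÷ 16 = 0 remainder 6
Reading remainders bottom to top: 65B9



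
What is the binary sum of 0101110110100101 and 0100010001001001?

Add column by column from the right: bit + bit + carry-in; write the sum mod 2, carry 1 when the sum is 2 or 3.
carry:  1011100000000010
        0101110110100101
+       0100010001001001
------------------------
       01010000111101110
(the carry out of the leftmost column, 0, becomes the leading bit)
Decimal check:
  0101110110100101 = 16384 + 4096 + 2048 + 1024 + 256 + 128 + 32 + 4 + 1 = 23973
  0100010001001001 = 16384 + 1024 + 64 + 8 + 1 = 17481
  23973 + 17481 = 41454, and 01010000111101110 = 32768 + 8192 + 256 + 128 + 64 + 32 + 8 + 4 + 2 = 41454 ✓



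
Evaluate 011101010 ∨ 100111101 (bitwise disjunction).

OR: 1 when either bit is 1
  011101010
| 100111101
-----------
  111111111
Decimal: 234 | 317 = 511



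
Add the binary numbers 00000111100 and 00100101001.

Add column by column from the right: bit + bit + carry-in; write the sum mod 2, carry 1 when the sum is 2 or 3.
carry:  00001110000
        00000111100
+       00100101001
-------------------
       000101100101
(the carry out of the leftmost column, 0, becomes the leading bit)
Decimal check:
  00000111100 = 32 + 16 + 8 + 4 = 60
  00100101001 = 256 + 32 + 8 + 1 = 297
  60 + 297 = 357, and 000101100101 = 256 + 64 + 32 + 4 + 1 = 357 ✓



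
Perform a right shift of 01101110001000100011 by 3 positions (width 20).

Original: 01101110001000100011 (decimal 451107)
Shift right by 3 positions
Drop the 3 low bits; fill with zeros on the left
Result: 00001101110001000100 (decimal 56388)
Equivalent: 451107 >> 3 = 451107 ÷ 2^3 = 56388



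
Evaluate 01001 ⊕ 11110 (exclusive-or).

XOR: 1 when bits differ
  01001
^ 11110
-------
  10111
Decimal: 9 ^ 30 = 23



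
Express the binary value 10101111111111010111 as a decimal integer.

Sum of powers of 2 for each 1-bit:
2^0 + 2^1 + 2^2 + 2^4 + 2^6 + 2^7 + 2^8 + 2^9 + 2^10 + 2^11 + 2^12 + 2^13 + 2^14 + 2^15 + 2^17 + 2^19
= 1 + 2 + 4 + 16 + 64 + 128 + 256 + 512 + 1024 + 2048 + 4096 + 8192 + 16384 + 32768 + 131072 + 524288
= 720855



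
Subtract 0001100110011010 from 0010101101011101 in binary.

Method 1 - Direct subtraction (column by column from the right: bit − bit − borrow-in; if negative, add 2 and borrow 1 from the next column):
borrow: 0010001100000100
        0010101101011101
-       0001100110011010
------------------------
        0001000111000011

Method 2 - Add two's complement:
Two's complement of 0001100110011010: invert → 1110011001100101, add 1 → 1110011001100110
  0010101101011101
+ 1110011001100110
------------------
 10001000111000011  (end carry out of the top bit = 1)
Discarding the end carry: 0001000111000011
Decimal check:
  0010101101011101 = 8192 + 2048 + 512 + 256 + 64 + 16 + 8 + 4 + 1 = 11101
  0001100110011010 = 4096 + 2048 + 256 + 128 + 16 + 8 + 2 = 6554
  11101 - 6554 = 4547, and 0001000111000011 = 4096 + 256 + 128 + 64 + 2 + 1 = 4547 ✓



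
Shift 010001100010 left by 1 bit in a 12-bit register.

Original: 010001100010 (decimal 1122)
Shift left by 1 position
Append 1 zero on the right
Result: 100011000100 (decimal 2244)
Equivalent: 1122 << 1 = 1122 × 2^1 = 2244



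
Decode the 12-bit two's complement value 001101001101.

Binary: 001101001101
Sign bit: 0 (non-negative)
Read directly as an unsigned value:
001101001101 = 512 + 256 + 64 + 8 + 4 + 1 = 845
Value: 845



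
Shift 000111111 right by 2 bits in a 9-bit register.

Original: 000111111 (decimal 63)
Shift right by 2 positions
Drop the 2 low bits; fill with zeros on the left
Result: 000001111 (decimal 15)
Equivalent: 63 >> 2 = 63 ÷ 2^2 = 15



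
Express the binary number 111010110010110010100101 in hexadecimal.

Group into 4-bit nibbles from right:
  1110 = E
  1011 = B
  0010 = 2
  1100 = C
  1010 = A
  0101 = 5
Result: EB2CA5



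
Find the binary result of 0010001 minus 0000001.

Method 1 - Direct subtraction (column by column from the right: bit − bit − borrow-in; if negative, add 2 and borrow 1 from the next column):
borrow: 0000000
        0010001
-       0000001
---------------
        0010000

Method 2 - Add two's complement:
Two's complement of 0000001: invert → 1111110, add 1 → 1111111
  0010001
+ 1111111
---------
 10010000  (end carry out of the top bit = 1)
Discarding the end carry: 0010000
Decimal check:
  0010001 = 16 + 1 = 17
  0000001 = 1
  17 - 1 = 16, and 0010000 = 16 ✓



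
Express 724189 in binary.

Using repeated division by 2:
724189 ÷ 2 = 362094 remainder 1
362094 ÷ 2 = 181047 remainder 0
181047 ÷ 2 = 90523 remainder 1
90523 ÷ 2 = 45261 remainder 1
45261 ÷ 2 = 22630 remainder 1
22630 ÷ 2 = 11315 remainder 0
11315 ÷ 2 = 5657 remainder 1
5657 ÷ 2 = 2828 remainder 1
2828 ÷ 2 = 1414 remainder 0
1414 ÷ 2 = 707 remainder 0
707 ÷ 2 = 353 remainder 1
353 ÷ 2 = 176 remainder 1
176 ÷ 2 = 88 remainder 0
88 ÷ 2 = 44 remainder 0
44 ÷ 2 = 22 remainder 0
22 ÷ 2 = 11 remainder 0
11 ÷ 2 = 5 remainder 1
5 ÷ 2 = 2 remainder 1
2 ÷ 2 = 1 remainder 0
1 ÷ 2 = 0 remainder 1
Reading remainders bottom to top: 10110000110011011101



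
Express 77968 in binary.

Using repeated division by 2:
77968 ÷ 2 = 38984 remainder 0
38984 ÷ 2 = 19492 remainder 0
19492 ÷ 2 = 9746 remainder 0
9746 ÷ 2 = 4873 remainder 0
4873 ÷ 2 = 2436 remainder 1
2436 ÷ 2 = 1218 remainder 0
1218 ÷ 2 = 609 remainder 0
609 ÷ 2 = 304 remainder 1
304 ÷ 2 = 152 remainder 0
152 ÷ 2 = 76 remainder 0
76 ÷ 2 = 38 remainder 0
38 ÷ 2 = 19 remainder 0
19 ÷ 2 = 9 remainder 1
9 ÷ 2 = 4 remainder 1
4 ÷ 2 = 2 remainder 0
2 ÷ 2 = 1 remainder 0
1 ÷ 2 = 0 remainder 1
Reading remainders bottom to top: 10011000010010000



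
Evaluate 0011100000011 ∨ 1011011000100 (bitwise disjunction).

OR: 1 when either bit is 1
  0011100000011
| 1011011000100
---------------
  1011111000111
Decimal: 1795 | 5828 = 6087



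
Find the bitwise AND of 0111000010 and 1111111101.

AND: 1 only when both bits are 1
  0111000010
& 1111111101
------------
  0111000000
Decimal: 450 & 1021 = 448



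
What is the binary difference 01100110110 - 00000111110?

Method 1 - Direct subtraction (column by column from the right: bit − bit − borrow-in; if negative, add 2 and borrow 1 from the next column):
borrow: 00111110000
        01100110110
-       00000111110
-------------------
        01011111000

Method 2 - Add two's complement:
Two's complement of 00000111110: invert → 11111000001, add 1 → 11111000010
  01100110110
+ 11111000010
-------------
 101011111000  (end carry out of the top bit = 1)
Discarding the end carry: 01011111000
Decimal check:
  01100110110 = 512 + 256 + 32 + 16 + 4 + 2 = 822
  00000111110 = 32 + 16 + 8 + 4 + 2 = 62
  822 - 62 = 760, and 01011111000 = 512 + 128 + 64 + 32 + 16 + 8 = 760 ✓



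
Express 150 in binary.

Using repeated division by 2:
150 ÷ 2 = 75 remainder 0
75 ÷ 2 = 37 remainder 1
37 ÷ 2 = 18 remainder 1
18 ÷ 2 = 9 remainder 0
9 ÷ 2 = 4 remainder 1
4 ÷ 2 = 2 remainder 0
2 ÷ 2 = 1 remainder 0
1 ÷ 2 = 0 remainder 1
Reading remainders bottom to top: 10010110



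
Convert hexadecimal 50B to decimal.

Expand by place value (powers of 16):
Digit values: B = 11
50B = 5 × 16^2 + 0 × 16^1 + 11 × 16^0
= 5 × 256 + 0 × 16 + 11 × 1
= 1280 + 0 + 11
= 1291



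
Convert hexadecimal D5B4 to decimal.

Expand by place value (powers of 16):
Digit values: D = 13, B = 11
D5B4 = 13 × 16^3 + 5 × 16^2 + 11 × 16^1 + 4 × 16^0
= 13 × 4096 + 5 × 256 + 11 × 16 + 4 × 1
= 53248 + 1280 + 176 + 4
= 54708



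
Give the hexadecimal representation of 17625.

Using repeated division by 16 (digits 10–15 are A–F):
17625 ÷ 16 = 1101 remainder 9
1101 ÷ 16 = 68 remainder 13 (D)
68 ÷ 16 = 4 remainder 4
4 ÷ 16 = 0 remainder 4
Reading remainders bottom to top: 44D9



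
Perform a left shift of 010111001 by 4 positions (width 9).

Original: 010111001 (decimal 185)
Shift left by 4 positions
Append 4 zeros on the right and drop the 4 high bits that overflow the 9-bit width
Result: 110010000 (decimal 400)
Equivalent: 185 << 4 = 185 × 2^4 = 2960, truncated to 9 bits = 400



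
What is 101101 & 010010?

AND: 1 only when both bits are 1
  101101
& 010010
--------
  000000
Decimal: 45 & 18 = 0



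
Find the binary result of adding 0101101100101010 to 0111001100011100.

Add column by column from the right: bit + bit + carry-in; write the sum mod 2, carry 1 when the sum is 2 or 3.
carry:  1110011001110000
        0101101100101010
+       0111001100011100
------------------------
       01100111001000110
(the carry out of the leftmost column, 0, becomes the leading bit)
Decimal check:
  0101101100101010 = 16384 + 4096 + 2048 + 512 + 256 + 32 + 8 + 2 = 23338
  0111001100011100 = 16384 + 8192 + 4096 + 512 + 256 + 16 + 8 + 4 = 29468
  23338 + 29468 = 52806, and 01100111001000110 = 32768 + 16384 + 2048 + 1024 + 512 + 64 + 4 + 2 = 52806 ✓



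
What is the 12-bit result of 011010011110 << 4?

Original: 011010011110 (decimal 1694)
Shift left by 4 positions
Append 4 zeros on the right and drop the 4 high bits that overflow the 12-bit width
Result: 100111100000 (decimal 2528)
Equivalent: 1694 << 4 = 1694 × 2^4 = 27104, truncated to 12 bits = 2528



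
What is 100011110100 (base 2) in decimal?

Sum of powers of 2 for each 1-bit:
2^2 + 2^4 + 2^5 + 2^6 + 2^7 + 2^11
= 4 + 16 + 32 + 64 + 128 + 2048
= 2292



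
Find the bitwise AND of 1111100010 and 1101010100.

AND: 1 only when both bits are 1
  1111100010
& 1101010100
------------
  1101000000
Decimal: 994 & 852 = 832



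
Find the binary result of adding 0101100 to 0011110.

Add column by column from the right: bit + bit + carry-in; write the sum mod 2, carry 1 when the sum is 2 or 3.
carry:  1111000
        0101100
+       0011110
---------------
       01001010
(the carry out of the leftmost column, 0, becomes the leading bit)
Decimal check:
  0101100 = 32 + 8 + 4 = 44
  0011110 = 16 + 8 + 4 + 2 = 30
  44 + 30 = 74, and 01001010 = 64 + 8 + 2 = 74 ✓



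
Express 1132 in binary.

Using repeated division by 2:
1132 ÷ 2 = 566 remainder 0
566 ÷ 2 = 283 remainder 0
283 ÷ 2 = 141 remainder 1
141 ÷ 2 = 70 remainder 1
70 ÷ 2 = 35 remainder 0
35 ÷ 2 = 17 remainder 1
17 ÷ 2 = 8 remainder 1
8 ÷ 2 = 4 remainder 0
4 ÷ 2 = 2 remainder 0
2 ÷ 2 = 1 remainder 0
1 ÷ 2 = 0 remainder 1
Reading remainders bottom to top: 10001101100



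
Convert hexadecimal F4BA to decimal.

Expand by place value (powers of 16):
Digit values: F = 15, B = 11, A = 10
F4BA = 15 × 16^3 + 4 × 16^2 + 11 × 16^1 + 10 × 16^0
= 15 × 4096 + 4 × 256 + 11 × 16 + 10 × 1
= 61440 + 1024 + 176 + 10
= 62650



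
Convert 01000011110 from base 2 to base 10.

Sum of powers of 2 for each 1-bit:
2^1 + 2^2 + 2^3 + 2^4 + 2^9
= 2 + 4 + 8 + 16 + 512
= 542



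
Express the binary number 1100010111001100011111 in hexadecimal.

Group into 4-bit nibbles from right:
  0011 = 3
  0001 = 1
  0111 = 7
  0011 = 3
  0001 = 1
  1111 = F
Result: 31731F



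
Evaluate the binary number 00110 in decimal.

Sum of powers of 2 for each 1-bit:
2^1 + 2^2
= 2 + 4
= 6



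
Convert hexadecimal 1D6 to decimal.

Expand by place value (powers of 16):
Digit values: D = 13
1D6 = 1 × 16^2 + 13 × 16^1 + 6 × 16^0
= 1 × 256 + 13 × 16 + 6 × 1
= 256 + 208 + 6
= 470



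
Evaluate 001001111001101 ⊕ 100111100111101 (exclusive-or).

XOR: 1 when bits differ
  001001111001101
^ 100111100111101
-----------------
  101110011110000
Decimal: 5069 ^ 20285 = 23792



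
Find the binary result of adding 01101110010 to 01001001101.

Add column by column from the right: bit + bit + carry-in; write the sum mod 2, carry 1 when the sum is 2 or 3.
carry:  10010000000
        01101110010
+       01001001101
-------------------
       010110111111
(the carry out of the leftmost column, 0, becomes the leading bit)
Decimal check:
  01101110010 = 512 + 256 + 64 + 32 + 16 + 2 = 882
  01001001101 = 512 + 64 + 8 + 4 + 1 = 589
  882 + 589 = 1471, and 010110111111 = 1024 + 256 + 128 + 32 + 16 + 8 + 4 + 2 + 1 = 1471 ✓



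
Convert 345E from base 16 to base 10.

Expand by place value (powers of 16):
Digit values: E = 14
345E = 3 × 16^3 + 4 × 16^2 + 5 × 16^1 + 14 × 16^0
= 3 × 4096 + 4 × 256 + 5 × 16 + 14 × 1
= 12288 + 1024 + 80 + 14
= 13406



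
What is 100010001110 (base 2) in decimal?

Sum of powers of 2 for each 1-bit:
2^1 + 2^2 + 2^3 + 2^7 + 2^11
= 2 + 4 + 8 + 128 + 2048
= 2190



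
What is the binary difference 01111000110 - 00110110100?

Method 1 - Direct subtraction (column by column from the right: bit − bit − borrow-in; if negative, add 2 and borrow 1 from the next column):
borrow: 00001100000
        01111000110
-       00110110100
-------------------
        01000010010

Method 2 - Add two's complement:
Two's complement of 00110110100: invert → 11001001011, add 1 → 11001001100
  01111000110
+ 11001001100
-------------
 101000010010  (end carry out of the top bit = 1)
Discarding the end carry: 01000010010
Decimal check:
  01111000110 = 512 + 256 + 128 + 64 + 4 + 2 = 966
  00110110100 = 256 + 128 + 32 + 16 + 4 = 436
  966 - 436 = 530, and 01000010010 = 512 + 16 + 2 = 530 ✓



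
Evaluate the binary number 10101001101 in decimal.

Sum of powers of 2 for each 1-bit:
2^0 + 2^2 + 2^3 + 2^6 + 2^8 + 2^10
= 1 + 4 + 8 + 64 + 256 + 1024
= 1357



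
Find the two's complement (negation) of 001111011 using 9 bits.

Original: 001111011
Step 1 - Invert all bits: 110000100
Step 2 - Add 1: 110000101
Verification: 001111011 + 110000101 = 1000000000; discarding the end carry (carry out of the top bit) leaves the 9-bit value 000000000, as required for x + (-x)



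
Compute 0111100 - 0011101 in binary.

Method 1 - Direct subtraction (column by column from the right: bit − bit − borrow-in; if negative, add 2 and borrow 1 from the next column):
borrow: 0111110
        0111100
-       0011101
---------------
        0011111

Method 2 - Add two's complement:
Two's complement of 0011101: invert → 1100010, add 1 → 1100011
  0111100
+ 1100011
---------
 10011111  (end carry out of the top bit = 1)
Discarding the end carry: 0011111
Decimal check:
  0111100 = 32 + 16 + 8 + 4 = 60
  0011101 = 16 + 8 + 4 + 1 = 29
  60 - 29 = 31, and 0011111 = 16 + 8 + 4 + 2 + 1 = 31 ✓



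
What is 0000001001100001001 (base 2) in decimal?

Sum of powers of 2 for each 1-bit:
2^0 + 2^3 + 2^8 + 2^9 + 2^12
= 1 + 8 + 256 + 512 + 4096
= 4873



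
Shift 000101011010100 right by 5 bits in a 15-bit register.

Original: 000101011010100 (decimal 2772)
Shift right by 5 positions
Drop the 5 low bits; fill with zeros on the left
Result: 000000001010110 (decimal 86)
Equivalent: 2772 >> 5 = 2772 ÷ 2^5 = 86



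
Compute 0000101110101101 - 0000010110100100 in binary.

Method 1 - Direct subtraction (column by column from the right: bit − bit − borrow-in; if negative, add 2 and borrow 1 from the next column):
borrow: 0000100000000000
        0000101110101101
-       0000010110100100
------------------------
        0000011000001001

Method 2 - Add two's complement:
Two's complement of 0000010110100100: invert → 1111101001011011, add 1 → 1111101001011100
  0000101110101101
+ 1111101001011100
------------------
 10000011000001001  (end carry out of the top bit = 1)
Discarding the end carry: 0000011000001001
Decimal check:
  0000101110101101 = 2048 + 512 + 256 + 128 + 32 + 8 + 4 + 1 = 2989
  0000010110100100 = 1024 + 256 + 128 + 32 + 4 = 1444
  2989 - 1444 = 1545, and 0000011000001001 = 1024 + 512 + 8 + 1 = 1545 ✓



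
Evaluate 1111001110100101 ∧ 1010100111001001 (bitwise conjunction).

AND: 1 only when both bits are 1
  1111001110100101
& 1010100111001001
------------------
  1010000110000001
Decimal: 62373 & 43465 = 41345



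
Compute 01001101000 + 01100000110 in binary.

Add column by column from the right: bit + bit + carry-in; write the sum mod 2, carry 1 when the sum is 2 or 3.
carry:  10000000000
        01001101000
+       01100000110
-------------------
       010101101110
(the carry out of the leftmost column, 0, becomes the leading bit)
Decimal check:
  01001101000 = 512 + 64 + 32 + 8 = 616
  01100000110 = 512 + 256 + 4 + 2 = 774
  616 + 774 = 1390, and 010101101110 = 1024 + 256 + 64 + 32 + 8 + 4 + 2 = 1390 ✓



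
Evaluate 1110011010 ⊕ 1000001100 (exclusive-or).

XOR: 1 when bits differ
  1110011010
^ 1000001100
------------
  0110010110
Decimal: 922 ^ 524 = 406



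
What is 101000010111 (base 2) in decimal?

Sum of powers of 2 for each 1-bit:
2^0 + 2^1 + 2^2 + 2^4 + 2^9 + 2^11
= 1 + 2 + 4 + 16 + 512 + 2048
= 2583



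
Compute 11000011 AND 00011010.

AND: 1 only when both bits are 1
  11000011
& 00011010
----------
  00000010
Decimal: 195 & 26 = 2



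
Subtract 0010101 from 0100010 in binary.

Method 1 - Direct subtraction (column by column from the right: bit − bit − borrow-in; if negative, add 2 and borrow 1 from the next column):
borrow: 0111010
        0100010
-       0010101
---------------
        0001101

Method 2 - Add two's complement:
Two's complement of 0010101: invert → 1101010, add 1 → 1101011
  0100010
+ 1101011
---------
 10001101  (end carry out of the top bit = 1)
Discarding the end carry: 0001101
Decimal check:
  0100010 = 32 + 2 = 34
  0010101 = 16 + 4 + 1 = 21
  34 - 21 = 13, and 0001101 = 8 + 4 + 1 = 13 ✓



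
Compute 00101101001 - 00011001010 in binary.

Method 1 - Direct subtraction (column by column from the right: bit − bit − borrow-in; if negative, add 2 and borrow 1 from the next column):
borrow: 00100111100
        00101101001
-       00011001010
-------------------
        00010011111

Method 2 - Add two's complement:
Two's complement of 00011001010: invert → 11100110101, add 1 → 11100110110
  00101101001
+ 11100110110
-------------
 100010011111  (end carry out of the top bit = 1)
Discarding the end carry: 00010011111
Decimal check:
  00101101001 = 256 + 64 + 32 + 8 + 1 = 361
  00011001010 = 128 + 64 + 8 + 2 = 202
  361 - 202 = 159, and 00010011111 = 128 + 16 + 8 + 4 + 2 + 1 = 159 ✓



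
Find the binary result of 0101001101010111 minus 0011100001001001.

Method 1 - Direct subtraction (column by column from the right: bit − bit − borrow-in; if negative, add 2 and borrow 1 from the next column):
borrow: 0111000000010000
        0101001101010111
-       0011100001001001
------------------------
        0001101100001110

Method 2 - Add two's complement:
Two's complement of 0011100001001001: invert → 1100011110110110, add 1 → 1100011110110111
  0101001101010111
+ 1100011110110111
------------------
 10001101100001110  (end carry out of the top bit = 1)
Discarding the end carry: 0001101100001110
Decimal check:
  0101001101010111 = 16384 + 4096 + 512 + 256 + 64 + 16 + 4 + 2 + 1 = 21335
  0011100001001001 = 8192 + 4096 + 2048 + 64 + 8 + 1 = 14409
  21335 - 14409 = 6926, and 0001101100001110 = 4096 + 2048 + 512 + 256 + 8 + 4 + 2 = 6926 ✓



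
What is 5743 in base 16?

Using repeated division by 16 (digits 10–15 are A–F):
5743 ÷ 16 = 358 remainder 15 (F)
358 ÷ 16 = 22 remainder 6
22 ÷ 16 = 1 remainder 6
1 ÷ 16 = 0 remainder 1
Reading remainders bottom to top: 166F



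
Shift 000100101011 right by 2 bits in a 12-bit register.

Original: 000100101011 (decimal 299)
Shift right by 2 positions
Drop the 2 low bits; fill with zeros on the left
Result: 000001001010 (decimal 74)
Equivalent: 299 >> 2 = 299 ÷ 2^2 = 74



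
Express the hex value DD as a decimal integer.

Expand by place value (powers of 16):
Digit values: D = 13
DD = 13 × 16^1 + 13 × 16^0
= 13 × 16 + 13 × 1
= 208 + 13
= 221



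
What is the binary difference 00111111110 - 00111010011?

Method 1 - Direct subtraction (column by column from the right: bit − bit − borrow-in; if negative, add 2 and borrow 1 from the next column):
borrow: 00000000110
        00111111110
-       00111010011
-------------------
        00000101011

Method 2 - Add two's complement:
Two's complement of 00111010011: invert → 11000101100, add 1 → 11000101101
  00111111110
+ 11000101101
-------------
 100000101011  (end carry out of the top bit = 1)
Discarding the end carry: 00000101011
Decimal check:
  00111111110 = 256 + 128 + 64 + 32 + 16 + 8 + 4 + 2 = 510
  00111010011 = 256 + 128 + 64 + 16 + 2 + 1 = 467
  510 - 467 = 43, and 00000101011 = 32 + 8 + 2 + 1 = 43 ✓



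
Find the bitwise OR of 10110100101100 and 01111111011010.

OR: 1 when either bit is 1
  10110100101100
| 01111111011010
----------------
  11111111111110
Decimal: 11564 | 8154 = 16382



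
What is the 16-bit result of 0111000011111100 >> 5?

Original: 0111000011111100 (decimal 28924)
Shift right by 5 positions
Drop the 5 low bits; fill with zeros on the left
Result: 0000001110000111 (decimal 903)
Equivalent: 28924 >> 5 = 28924 ÷ 2^5 = 903



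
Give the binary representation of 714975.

Using repeated division by 2:
714975 ÷ 2 = 357487 remainder 1
357487 ÷ 2 = 178743 remainder 1
178743 ÷ 2 = 89371 remainder 1
89371 ÷ 2 = 44685 remainder 1
44685 ÷ 2 = 22342 remainder 1
22342 ÷ 2 = 11171 remainder 0
11171 ÷ 2 = 5585 remainder 1
5585 ÷ 2 = 2792 remainder 1
2792 ÷ 2 = 1396 remainder 0
1396 ÷ 2 = 698 remainder 0
698 ÷ 2 = 349 remainder 0
349 ÷ 2 = 174 remainder 1
174 ÷ 2 = 87 remainder 0
87 ÷ 2 = 43 remainder 1
43 ÷ 2 = 21 remainder 1
21 ÷ 2 = 10 remainder 1
10 ÷ 2 = 5 remainder 0
5 ÷ 2 = 2 remainder 1
2 ÷ 2 = 1 remainder 0
1 ÷ 2 = 0 remainder 1
Reading remainders bottom to top: 10101110100011011111



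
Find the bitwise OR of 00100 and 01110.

OR: 1 when either bit is 1
  00100
| 01110
-------
  01110
Decimal: 4 | 14 = 14



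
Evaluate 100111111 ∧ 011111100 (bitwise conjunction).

AND: 1 only when both bits are 1
  100111111
& 011111100
-----------
  000111100
Decimal: 319 & 252 = 60



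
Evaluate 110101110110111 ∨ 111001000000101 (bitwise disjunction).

OR: 1 when either bit is 1
  110101110110111
| 111001000000101
-----------------
  111101110110111
Decimal: 27575 | 29189 = 31671



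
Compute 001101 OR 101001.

OR: 1 when either bit is 1
  001101
| 101001
--------
  101101
Decimal: 13 | 41 = 45



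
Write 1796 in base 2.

Using repeated division by 2:
1796 ÷ 2 = 898 remainder 0
898 ÷ 2 = 449 remainder 0
449 ÷ 2 = 224 remainder 1
224 ÷ 2 = 112 remainder 0
112 ÷ 2 = 56 remainder 0
56 ÷ 2 = 28 remainder 0
28 ÷ 2 = 14 remainder 0
14 ÷ 2 = 7 remainder 0
7 ÷ 2 = 3 remainder 1
3 ÷ 2 = 1 remainder 1
1 ÷ 2 = 0 remainder 1
Reading remainders bottom to top: 11100000100



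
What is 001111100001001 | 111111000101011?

OR: 1 when either bit is 1
  001111100001001
| 111111000101011
-----------------
  111111100101011
Decimal: 7945 | 32299 = 32555



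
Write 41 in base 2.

Using repeated division by 2:
41 ÷ 2 = 20 remainder 1
20 ÷ 2 = 10 remainder 0
10 ÷ 2 = 5 remainder 0
5 ÷ 2 = 2 remainder 1
2 ÷ 2 = 1 remainder 0
1 ÷ 2 = 0 remainder 1
Reading remainders bottom to top: 101001



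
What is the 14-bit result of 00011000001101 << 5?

Original: 00011000001101 (decimal 1549)
Shift left by 5 positions
Append 5 zeros on the right and drop the 5 high bits that overflow the 14-bit width
Result: 00000110100000 (decimal 416)
Equivalent: 1549 << 5 = 1549 × 2^5 = 49568, truncated to 14 bits = 416



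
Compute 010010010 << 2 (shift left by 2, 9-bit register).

Original: 010010010 (decimal 146)
Shift left by 2 positions
Append 2 zeros on the right and drop the 2 high bits that overflow the 9-bit width
Result: 001001000 (decimal 72)
Equivalent: 146 << 2 = 146 × 2^2 = 584, truncated to 9 bits = 72



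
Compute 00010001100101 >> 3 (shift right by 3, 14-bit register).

Original: 00010001100101 (decimal 1125)
Shift right by 3 positions
Drop the 3 low bits; fill with zeros on the left
Result: 00000010001100 (decimal 140)
Equivalent: 1125 >> 3 = 1125 ÷ 2^3 = 140



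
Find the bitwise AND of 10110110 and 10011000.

AND: 1 only when both bits are 1
  10110110
& 10011000
----------
  10010000
Decimal: 182 & 152 = 144



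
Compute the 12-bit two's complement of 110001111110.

Original (sign bit 1, negative): 110001111110
Step 1 - Invert all bits: 001110000001
Step 2 - Add 1: 001110000010
Verification: 110001111110 + 001110000010 = 1000000000000; discarding the end carry (carry out of the top bit) leaves the 12-bit value 000000000000, as required for x + (-x)



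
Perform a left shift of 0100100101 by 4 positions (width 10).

Original: 0100100101 (decimal 293)
Shift left by 4 positions
Append 4 zeros on the right and drop the 4 high bits that overflow the 10-bit width
Result: 1001010000 (decimal 592)
Equivalent: 293 << 4 = 293 × 2^4 = 4688, truncated to 10 bits = 592



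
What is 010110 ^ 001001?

XOR: 1 when bits differ
  010110
^ 001001
--------
  011111
Decimal: 22 ^ 9 = 31



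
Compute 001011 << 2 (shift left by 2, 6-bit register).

Original: 001011 (decimal 11)
Shift left by 2 positions
Append 2 zeros on the right
Result: 101100 (decimal 44)
Equivalent: 11 << 2 = 11 × 2^2 = 44



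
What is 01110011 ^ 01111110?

XOR: 1 when bits differ
  01110011
^ 01111110
----------
  00001101
Decimal: 115 ^ 126 = 13



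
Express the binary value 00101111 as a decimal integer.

Sum of powers of 2 for each 1-bit:
2^0 + 2^1 + 2^2 + 2^3 + 2^5
= 1 + 2 + 4 + 8 + 32
= 47



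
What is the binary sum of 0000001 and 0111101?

Add column by column from the right: bit + bit + carry-in; write the sum mod 2, carry 1 when the sum is 2 or 3.
carry:  0000010
        0000001
+       0111101
---------------
       00111110
(the carry out of the leftmost column, 0, becomes the leading bit)
Decimal check:
  0000001 = 1
  0111101 = 32 + 16 + 8 + 4 + 1 = 61
  1 + 61 = 62, and 00111110 = 32 + 16 + 8 + 4 + 2 = 62 ✓



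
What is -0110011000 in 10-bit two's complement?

Original: 0110011000
Step 1 - Invert all bits: 1001100111
Step 2 - Add 1: 1001101000
Verification: 0110011000 + 1001101000 = 10000000000; discarding the end carry (carry out of the top bit) leaves the 10-bit value 0000000000, as required for x + (-x)



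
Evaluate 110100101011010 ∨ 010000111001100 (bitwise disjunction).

OR: 1 when either bit is 1
  110100101011010
| 010000111001100
-----------------
  110100111011110
Decimal: 26970 | 8652 = 27102



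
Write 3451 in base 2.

Using repeated division by 2:
3451 ÷ 2 = 1725 remainder 1
1725 ÷ 2 = 862 remainder 1
862 ÷ 2 = 431 remainder 0
431 ÷ 2 = 215 remainder 1
215 ÷ 2 = 107 remainder 1
107 ÷ 2 = 53 remainder 1
53 ÷ 2 = 26 remainder 1
26 ÷ 2 = 13 remainder 0
13 ÷ 2 = 6 remainder 1
6 ÷ 2 = 3 remainder 0
3 ÷ 2 = 1 remainder 1
1 ÷ 2 = 0 remainder 1
Reading remainders bottom to top: 110101111011



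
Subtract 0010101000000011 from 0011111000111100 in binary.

Method 1 - Direct subtraction (column by column from the right: bit − bit − borrow-in; if negative, add 2 and borrow 1 from the next column):
borrow: 0000000000000110
        0011111000111100
-       0010101000000011
------------------------
        0001010000111001

Method 2 - Add two's complement:
Two's complement of 0010101000000011: invert → 1101010111111100, add 1 → 1101010111111101
  0011111000111100
+ 1101010111111101
------------------
 10001010000111001  (end carry out of the top bit = 1)
Discarding the end carry: 0001010000111001
Decimal check:
  0011111000111100 = 8192 + 4096 + 2048 + 1024 + 512 + 32 + 16 + 8 + 4 = 15932
  0010101000000011 = 8192 + 2048 + 512 + 2 + 1 = 10755
  15932 - 10755 = 5177, and 0001010000111001 = 4096 + 1024 + 32 + 16 + 8 + 1 = 5177 ✓



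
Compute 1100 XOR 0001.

XOR: 1 when bits differ
  1100
^ 0001
------
  1101
Decimal: 12 ^ 1 = 13



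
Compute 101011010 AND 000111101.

AND: 1 only when both bits are 1
  101011010
& 000111101
-----------
  000011000
Decimal: 346 & 61 = 24



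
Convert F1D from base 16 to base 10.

Expand by place value (powers of 16):
Digit values: F = 15, D = 13
F1D = 15 × 16^2 + 1 × 16^1 + 13 × 16^0
= 15 × 256 + 1 × 16 + 13 × 1
= 3840 + 16 + 13
= 3869



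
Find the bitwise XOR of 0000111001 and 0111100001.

XOR: 1 when bits differ
  0000111001
^ 0111100001
------------
  0111011000
Decimal: 57 ^ 481 = 472



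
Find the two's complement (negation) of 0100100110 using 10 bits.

Original: 0100100110
Step 1 - Invert all bits: 1011011001
Step 2 - Add 1: 1011011010
Verification: 0100100110 + 1011011010 = 10000000000; discarding the end carry (carry out of the top bit) leaves the 10-bit value 0000000000, as required for x + (-x)



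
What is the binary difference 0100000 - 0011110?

Method 1 - Direct subtraction (column by column from the right: bit − bit − borrow-in; if negative, add 2 and borrow 1 from the next column):
borrow: 0111100
        0100000
-       0011110
---------------
        0000010

Method 2 - Add two's complement:
Two's complement of 0011110: invert → 1100001, add 1 → 1100010
  0100000
+ 1100010
---------
 10000010  (end carry out of the top bit = 1)
Discarding the end carry: 0000010
Decimal check:
  0100000 = 32
  0011110 = 16 + 8 + 4 + 2 = 30
  32 - 30 = 2, and 0000010 = 2 ✓



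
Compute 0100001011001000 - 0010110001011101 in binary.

Method 1 - Direct subtraction (column by column from the right: bit − bit − borrow-in; if negative, add 2 and borrow 1 from the next column):
borrow: 0111100011111110
        0100001011001000
-       0010110001011101
------------------------
        0001011001101011

Method 2 - Add two's complement:
Two's complement of 0010110001011101: invert → 1101001110100010, add 1 → 1101001110100011
  0100001011001000
+ 1101001110100011
------------------
 10001011001101011  (end carry out of the top bit = 1)
Discarding the end carry: 0001011001101011
Decimal check:
  0100001011001000 = 16384 + 512 + 128 + 64 + 8 = 17096
  0010110001011101 = 8192 + 2048 + 1024 + 64 + 16 + 8 + 4 + 1 = 11357
  17096 - 11357 = 5739, and 0001011001101011 = 4096 + 1024 + 512 + 64 + 32 + 8 + 2 + 1 = 5739 ✓



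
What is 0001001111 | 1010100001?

OR: 1 when either bit is 1
  0001001111
| 1010100001
------------
  1011101111
Decimal: 79 | 673 = 751



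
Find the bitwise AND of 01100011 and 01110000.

AND: 1 only when both bits are 1
  01100011
& 01110000
----------
  01100000
Decimal: 99 & 112 = 96



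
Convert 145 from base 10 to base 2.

Using repeated division by 2:
145 ÷ 2 = 72 remainder 1
72 ÷ 2 = 36 remainder 0
36 ÷ 2 = 18 remainder 0
18 ÷ 2 = 9 remainder 0
9 ÷ 2 = 4 remainder 1
4 ÷ 2 = 2 remainder 0
2 ÷ 2 = 1 remainder 0
1 ÷ 2 = 0 remainder 1
Reading remainders bottom to top: 10010001



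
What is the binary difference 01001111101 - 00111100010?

Method 1 - Direct subtraction (column by column from the right: bit − bit − borrow-in; if negative, add 2 and borrow 1 from the next column):
borrow: 01100000100
        01001111101
-       00111100010
-------------------
        00010011011

Method 2 - Add two's complement:
Two's complement of 00111100010: invert → 11000011101, add 1 → 11000011110
  01001111101
+ 11000011110
-------------
 100010011011  (end carry out of the top bit = 1)
Discarding the end carry: 00010011011
Decimal check:
  01001111101 = 512 + 64 + 32 + 16 + 8 + 4 + 1 = 637
  00111100010 = 256 + 128 + 64 + 32 + 2 = 482
  637 - 482 = 155, and 00010011011 = 128 + 16 + 8 + 2 + 1 = 155 ✓



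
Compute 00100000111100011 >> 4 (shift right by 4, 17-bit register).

Original: 00100000111100011 (decimal 16867)
Shift right by 4 positions
Drop the 4 low bits; fill with zeros on the left
Result: 00000010000011110 (decimal 1054)
Equivalent: 16867 >> 4 = 16867 ÷ 2^4 = 1054



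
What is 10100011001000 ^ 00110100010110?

XOR: 1 when bits differ
  10100011001000
^ 00110100010110
----------------
  10010111011110
Decimal: 10440 ^ 3350 = 9694



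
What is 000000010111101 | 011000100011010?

OR: 1 when either bit is 1
  000000010111101
| 011000100011010
-----------------
  011000110111111
Decimal: 189 | 12570 = 12735



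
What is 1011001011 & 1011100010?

AND: 1 only when both bits are 1
  1011001011
& 1011100010
------------
  1011000010
Decimal: 715 & 738 = 706



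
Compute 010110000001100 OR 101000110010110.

OR: 1 when either bit is 1
  010110000001100
| 101000110010110
-----------------
  111110110011110
Decimal: 11276 | 20886 = 32158



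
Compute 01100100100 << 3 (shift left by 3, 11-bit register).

Original: 01100100100 (decimal 804)
Shift left by 3 positions
Append 3 zeros on the right and drop the 3 high bits that overflow the 11-bit width
Result: 00100100000 (decimal 288)
Equivalent: 804 << 3 = 804 × 2^3 = 6432, truncated to 11 bits = 288



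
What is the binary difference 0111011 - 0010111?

Method 1 - Direct subtraction (column by column from the right: bit − bit − borrow-in; if negative, add 2 and borrow 1 from the next column):
borrow: 0001000
        0111011
-       0010111
---------------
        0100100

Method 2 - Add two's complement:
Two's complement of 0010111: invert → 1101000, add 1 → 1101001
  0111011
+ 1101001
---------
 10100100  (end carry out of the top bit = 1)
Discarding the end carry: 0100100
Decimal check:
  0111011 = 32 + 16 + 8 + 2 + 1 = 59
  0010111 = 16 + 4 + 2 + 1 = 23
  59 - 23 = 36, and 0100100 = 32 + 4 = 36 ✓



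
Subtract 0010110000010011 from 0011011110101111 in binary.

Method 1 - Direct subtraction (column by column from the right: bit − bit − borrow-in; if negative, add 2 and borrow 1 from the next column):
borrow: 0001000000100000
        0011011110101111
-       0010110000010011
------------------------
        0000101110011100

Method 2 - Add two's complement:
Two's complement of 0010110000010011: invert → 1101001111101100, add 1 → 1101001111101101
  0011011110101111
+ 1101001111101101
------------------
 10000101110011100  (end carry out of the top bit = 1)
Discarding the end carry: 0000101110011100
Decimal check:
  0011011110101111 = 8192 + 4096 + 1024 + 512 + 256 + 128 + 32 + 8 + 4 + 2 + 1 = 14255
  0010110000010011 = 8192 + 2048 + 1024 + 16 + 2 + 1 = 11283
  14255 - 11283 = 2972, and 0000101110011100 = 2048 + 512 + 256 + 128 + 16 + 8 + 4 = 2972 ✓



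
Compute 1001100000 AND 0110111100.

AND: 1 only when both bits are 1
  1001100000
& 0110111100
------------
  0000100000
Decimal: 608 & 444 = 32



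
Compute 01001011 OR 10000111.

OR: 1 when either bit is 1
  01001011
| 10000111
----------
  11001111
Decimal: 75 | 135 = 207



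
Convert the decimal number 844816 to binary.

Using repeated division by 2:
844816 ÷ 2 = 422408 remainder 0
422408 ÷ 2 = 211204 remainder 0
211204 ÷ 2 = 105602 remainder 0
105602 ÷ 2 = 52801 remainder 0
52801 ÷ 2 = 26400 remainder 1
26400 ÷ 2 = 13200 remainder 0
13200 ÷ 2 = 6600 remainder 0
6600 ÷ 2 = 3300 remainder 0
3300 ÷ 2 = 1650 remainder 0
1650 ÷ 2 = 825 remainder 0
825 ÷ 2 = 412 remainder 1
412 ÷ 2 = 206 remainder 0
206 ÷ 2 = 103 remainder 0
103 ÷ 2 = 51 remainder 1
51 ÷ 2 = 25 remainder 1
25 ÷ 2 = 12 remainder 1
12 ÷ 2 = 6 remainder 0
6 ÷ 2 = 3 remainder 0
3 ÷ 2 = 1 remainder 1
1 ÷ 2 = 0 remainder 1
Reading remainders bottom to top: 11001110010000010000



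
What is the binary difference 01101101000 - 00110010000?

Method 1 - Direct subtraction (column by column from the right: bit − bit − borrow-in; if negative, add 2 and borrow 1 from the next column):
borrow: 01100100000
        01101101000
-       00110010000
-------------------
        00111011000

Method 2 - Add two's complement:
Two's complement of 00110010000: invert → 11001101111, add 1 → 11001110000
  01101101000
+ 11001110000
-------------
 100111011000  (end carry out of the top bit = 1)
Discarding the end carry: 00111011000
Decimal check:
  01101101000 = 512 + 256 + 64 + 32 + 8 = 872
  00110010000 = 256 + 128 + 16 = 400
  872 - 400 = 472, and 00111011000 = 256 + 128 + 64 + 16 + 8 = 472 ✓



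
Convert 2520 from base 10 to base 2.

Using repeated division by 2:
2520 ÷ 2 = 1260 remainder 0
1260 ÷ 2 = 630 remainder 0
630 ÷ 2 = 315 remainder 0
315 ÷ 2 = 157 remainder 1
157 ÷ 2 = 78 remainder 1
78 ÷ 2 = 39 remainder 0
39 ÷ 2 = 19 remainder 1
19 ÷ 2 = 9 remainder 1
9 ÷ 2 = 4 remainder 1
4 ÷ 2 = 2 remainder 0
2 ÷ 2 = 1 remainder 0
1 ÷ 2 = 0 remainder 1
Reading remainders bottom to top: 100111011000



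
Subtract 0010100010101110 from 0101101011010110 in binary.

Method 1 - Direct subtraction (column by column from the right: bit − bit − borrow-in; if negative, add 2 and borrow 1 from the next column):
borrow: 0100000001010000
        0101101011010110
-       0010100010101110
------------------------
        0011001000101000

Method 2 - Add two's complement:
Two's complement of 0010100010101110: invert → 1101011101010001, add 1 → 1101011101010010
  0101101011010110
+ 1101011101010010
------------------
 10011001000101000  (end carry out of the top bit = 1)
Discarding the end carry: 0011001000101000
Decimal check:
  0101101011010110 = 16384 + 4096 + 2048 + 512 + 128 + 64 + 16 + 4 + 2 = 23254
  0010100010101110 = 8192 + 2048 + 128 + 32 + 8 + 4 + 2 = 10414
  23254 - 10414 = 12840, and 0011001000101000 = 8192 + 4096 + 512 + 32 + 8 = 12840 ✓



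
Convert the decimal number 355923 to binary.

Using repeated division by 2:
355923 ÷ 2 = 177961 remainder 1
177961 ÷ 2 = 88980 remainder 1
88980 ÷ 2 = 44490 remainder 0
44490 ÷ 2 = 22245 remainder 0
22245 ÷ 2 = 11122 remainder 1
11122 ÷ 2 = 5561 remainder 0
5561 ÷ 2 = 2780 remainder 1
2780 ÷ 2 = 1390 remainder 0
1390 ÷ 2 = 695 remainder 0
695 ÷ 2 = 347 remainder 1
347 ÷ 2 = 173 remainder 1
173 ÷ 2 = 86 remainder 1
86 ÷ 2 = 43 remainder 0
43 ÷ 2 = 21 remainder 1
21 ÷ 2 = 10 remainder 1
10 ÷ 2 = 5 remainder 0
5 ÷ 2 = 2 remainder 1
2 ÷ 2 = 1 remainder 0
1 ÷ 2 = 0 remainder 1
Reading remainders bottom to top: 1010110111001010011



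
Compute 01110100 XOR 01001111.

XOR: 1 when bits differ
  01110100
^ 01001111
----------
  00111011
Decimal: 116 ^ 79 = 59



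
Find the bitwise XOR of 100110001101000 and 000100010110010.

XOR: 1 when bits differ
  100110001101000
^ 000100010110010
-----------------
  100010011011010
Decimal: 19560 ^ 2226 = 17626



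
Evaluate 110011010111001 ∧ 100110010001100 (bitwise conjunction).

AND: 1 only when both bits are 1
  110011010111001
& 100110010001100
-----------------
  100010010001000
Decimal: 26297 & 19596 = 17544

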